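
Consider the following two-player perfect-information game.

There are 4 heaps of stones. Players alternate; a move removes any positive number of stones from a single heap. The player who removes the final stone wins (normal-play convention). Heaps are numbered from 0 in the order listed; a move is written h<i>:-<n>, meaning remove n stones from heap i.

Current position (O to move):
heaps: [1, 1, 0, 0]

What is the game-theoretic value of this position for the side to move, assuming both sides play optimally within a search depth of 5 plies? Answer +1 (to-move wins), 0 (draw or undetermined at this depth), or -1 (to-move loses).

value((1,1,0,0), O) = -1

[(1,1,0,0)] O move#1: h0:-1:-1/(0,1,0,0)*, h1:-1:-1/(1,0,0,0)
[(0,1,0,0)] X move#2: h1:-1:+1/(0,0,0,0)*
[(0,0,0,0)] end (terminal -1, O#3); searched (1,1,0,0) to 5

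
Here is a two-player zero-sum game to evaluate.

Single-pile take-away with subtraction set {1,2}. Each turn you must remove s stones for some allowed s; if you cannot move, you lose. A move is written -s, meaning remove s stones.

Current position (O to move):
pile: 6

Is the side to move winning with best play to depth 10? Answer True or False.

O winning at [6]: False

ply 1, O at 6 | -1=-1→5*; -2=-1→4
ply 2, X at 5 | -1=-1→4; -2=+1→3*
ply 3, O at 3 | -1=-1→2*; -2=-1→1
ply 4, X at 2 | -1=-1→1; -2=+1→0*
ply 5: 0 is terminal -1 (O); from 6 depth 10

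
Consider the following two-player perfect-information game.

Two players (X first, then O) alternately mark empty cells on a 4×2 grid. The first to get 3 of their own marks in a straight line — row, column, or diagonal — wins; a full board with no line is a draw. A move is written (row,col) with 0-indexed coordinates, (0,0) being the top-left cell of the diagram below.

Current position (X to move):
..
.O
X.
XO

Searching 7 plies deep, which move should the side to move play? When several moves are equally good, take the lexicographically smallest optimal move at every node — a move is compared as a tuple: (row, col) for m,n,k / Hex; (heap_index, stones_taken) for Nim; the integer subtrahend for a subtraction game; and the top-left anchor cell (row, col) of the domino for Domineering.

X's best at [../.O/X./XO]: (1,0)

[../.O/X./XO] X move#1: (0,0):-1/X./.O/X./XO, (0,1):-1/.X/.O/X./XO, (1,0):+1/../XO/X./XO*, (2,1):+0/../.O/XX/XO
[../XO/X./XO] end (terminal -1, O#2); searched ../.O/X./XO to 7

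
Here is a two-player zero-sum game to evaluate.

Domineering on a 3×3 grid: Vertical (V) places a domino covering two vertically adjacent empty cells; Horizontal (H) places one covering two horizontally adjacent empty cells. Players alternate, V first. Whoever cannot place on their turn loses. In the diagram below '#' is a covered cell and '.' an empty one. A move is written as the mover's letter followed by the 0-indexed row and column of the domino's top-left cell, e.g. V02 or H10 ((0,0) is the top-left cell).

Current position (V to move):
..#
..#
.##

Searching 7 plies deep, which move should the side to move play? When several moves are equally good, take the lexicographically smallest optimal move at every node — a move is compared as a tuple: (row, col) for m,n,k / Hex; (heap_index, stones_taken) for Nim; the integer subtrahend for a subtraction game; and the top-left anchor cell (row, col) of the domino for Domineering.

V's best at [..#/..#/.##]: V00

[..#/..#/.##] V move#1: V00:+1/#.#/#.#/.##*, V01:+1/.##/.##/.##, V10:-1/..#/#.#/###
[#.#/#.#/.##] end (terminal -1, H#2); searched ..#/..#/.## to 7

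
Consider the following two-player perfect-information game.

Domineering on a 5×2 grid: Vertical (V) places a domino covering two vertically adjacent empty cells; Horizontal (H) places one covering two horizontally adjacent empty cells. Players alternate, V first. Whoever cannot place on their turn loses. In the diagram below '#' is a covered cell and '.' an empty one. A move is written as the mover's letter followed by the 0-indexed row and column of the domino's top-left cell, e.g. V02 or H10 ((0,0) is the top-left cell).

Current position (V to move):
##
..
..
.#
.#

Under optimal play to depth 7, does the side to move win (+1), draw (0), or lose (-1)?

value(##/../../.#/.#, V) = +1

ply 1, V at ##/../../.#/.# | V10=+1→##/#./#./.#/.#*; V11=+1→##/.#/.#/.#/.#; V20=-1→##/../#./##/.#; V30=-1→##/../../##/##
ply 2: ##/#./#./.#/.# is terminal -1 (H); from ##/../../.#/.# depth 7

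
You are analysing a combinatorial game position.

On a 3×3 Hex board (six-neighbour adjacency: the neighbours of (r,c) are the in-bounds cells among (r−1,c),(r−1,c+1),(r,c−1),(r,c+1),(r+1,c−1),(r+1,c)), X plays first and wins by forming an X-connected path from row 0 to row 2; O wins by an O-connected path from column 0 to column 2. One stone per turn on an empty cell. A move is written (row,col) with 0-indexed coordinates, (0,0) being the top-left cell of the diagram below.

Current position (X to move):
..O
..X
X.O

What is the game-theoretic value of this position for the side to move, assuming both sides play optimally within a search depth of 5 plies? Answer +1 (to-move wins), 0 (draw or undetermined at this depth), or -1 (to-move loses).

[..O/..X/X.O] X move#1: (0,0):-1/X.O/..X/X.O, (0,1):+1/.XO/..X/X.O*, (1,0):+1/..O/X.X/X.O, (1,1):-1/..O/.XX/X.O, (2,1):-1/..O/..X/XXO
[.XO/..X/X.O] O move#2: (0,0):-1/OXO/..X/X.O*, (1,0):-1/.XO/O.X/X.O, (1,1):-1/.XO/.OX/X.O, (2,1):-1/.XO/..X/XOO
[OXO/..X/X.O] X move#3: (1,0):+1/OXO/X.X/X.O*, (1,1):+1/OXO/.XX/X.O, (2,1):+1/OXO/..X/XXO
[OXO/X.X/X.O] end (terminal -1, O#4); searched ..O/..X/X.O to 5

value(..O/..X/X.O, X) = +1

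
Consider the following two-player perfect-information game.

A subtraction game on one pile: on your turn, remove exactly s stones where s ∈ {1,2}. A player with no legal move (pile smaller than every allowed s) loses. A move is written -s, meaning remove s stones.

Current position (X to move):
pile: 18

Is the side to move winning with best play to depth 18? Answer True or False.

X winning at [18]: False

ply 1, X at 18 | -1=-1→17*; -2=-1→16
ply 2, O at 17 | -1=-1→16; -2=+1→15*
ply 3, X at 15 | -1=-1→14*; -2=-1→13
ply 4, O at 14 | -1=-1→13; -2=+1→12*
ply 5, X at 12 | -1=-1→11*; -2=-1→10
ply 6, O at 11 | -1=-1→10; -2=+1→9*
ply 7, X at 9 | -1=-1→8*; -2=-1→7
ply 8, O at 8 | -1=-1→7; -2=+1→6*
ply 9, X at 6 | -1=-1→5*; -2=-1→4
ply 10, O at 5 | -1=-1→4; -2=+1→3*
ply 11, X at 3 | -1=-1→2*; -2=-1→1
ply 12, O at 2 | -1=-1→1; -2=+1→0*
ply 13: 0 is terminal -1 (X); from 18 depth 18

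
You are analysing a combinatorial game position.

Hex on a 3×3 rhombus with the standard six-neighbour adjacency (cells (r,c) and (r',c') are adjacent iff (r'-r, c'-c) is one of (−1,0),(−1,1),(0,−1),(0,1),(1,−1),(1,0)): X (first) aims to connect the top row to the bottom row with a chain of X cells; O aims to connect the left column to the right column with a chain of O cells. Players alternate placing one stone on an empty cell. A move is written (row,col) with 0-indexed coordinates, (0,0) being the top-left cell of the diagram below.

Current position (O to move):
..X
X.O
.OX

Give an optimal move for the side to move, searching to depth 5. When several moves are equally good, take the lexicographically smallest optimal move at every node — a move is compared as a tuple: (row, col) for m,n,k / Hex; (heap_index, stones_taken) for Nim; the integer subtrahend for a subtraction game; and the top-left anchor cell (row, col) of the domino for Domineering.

O's best at [..X/X.O/.OX]: (2,0)

p1 O@[..X/X.O/.OX]: (0,0)[O.X/X.O/.OX]-1 (0,1)[.OX/X.O/.OX]-1 (1,1)[..X/XOO/.OX]-1 (2,0)[..X/X.O/OOX]+1*
p2 X@[..X/X.O/OOX] terminal -1; root [..X/X.O/.OX] d5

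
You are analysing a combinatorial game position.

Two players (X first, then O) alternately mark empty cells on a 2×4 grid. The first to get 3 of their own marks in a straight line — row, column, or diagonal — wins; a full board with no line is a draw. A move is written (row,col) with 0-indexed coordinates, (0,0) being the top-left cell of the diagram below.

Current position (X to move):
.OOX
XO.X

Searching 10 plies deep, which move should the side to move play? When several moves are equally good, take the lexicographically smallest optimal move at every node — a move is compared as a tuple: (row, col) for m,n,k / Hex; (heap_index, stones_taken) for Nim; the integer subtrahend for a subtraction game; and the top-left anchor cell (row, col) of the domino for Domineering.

[.OOX/XO.X] X move#1: (0,0):+0/XOOX/XO.X*, (1,2):-1/.OOX/XOXX
[XOOX/XO.X] O move#2: (1,2):+0/XOOX/XOOX*
[XOOX/XOOX] end (terminal +0, X#3); searched .OOX/XO.X to 10

X's best at [.OOX/XO.X]: (0,0)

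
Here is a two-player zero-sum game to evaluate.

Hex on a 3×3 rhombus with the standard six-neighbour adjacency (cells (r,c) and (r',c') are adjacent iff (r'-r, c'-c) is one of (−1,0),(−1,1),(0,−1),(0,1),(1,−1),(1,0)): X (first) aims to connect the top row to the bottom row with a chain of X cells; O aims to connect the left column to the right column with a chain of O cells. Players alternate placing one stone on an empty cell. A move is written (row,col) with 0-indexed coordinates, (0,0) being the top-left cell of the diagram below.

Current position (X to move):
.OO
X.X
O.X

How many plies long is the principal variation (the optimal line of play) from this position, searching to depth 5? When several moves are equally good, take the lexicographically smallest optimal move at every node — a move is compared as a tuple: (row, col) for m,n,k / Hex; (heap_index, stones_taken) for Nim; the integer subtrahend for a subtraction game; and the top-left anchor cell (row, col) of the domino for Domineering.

PV length from [.OO/X.X/O.X]: 2 plies

p1 X@[.OO/X.X/O.X]: (0,0)[XOO/X.X/O.X]-1* (1,1)[.OO/XXX/O.X]-1 (2,1)[.OO/X.X/OXX]-1
p2 O@[XOO/X.X/O.X]: (1,1)[XOO/XOX/O.X]+1* (2,1)[XOO/X.X/OOX]-1
p3 X@[XOO/XOX/O.X] terminal -1; root [.OO/X.X/O.X] d5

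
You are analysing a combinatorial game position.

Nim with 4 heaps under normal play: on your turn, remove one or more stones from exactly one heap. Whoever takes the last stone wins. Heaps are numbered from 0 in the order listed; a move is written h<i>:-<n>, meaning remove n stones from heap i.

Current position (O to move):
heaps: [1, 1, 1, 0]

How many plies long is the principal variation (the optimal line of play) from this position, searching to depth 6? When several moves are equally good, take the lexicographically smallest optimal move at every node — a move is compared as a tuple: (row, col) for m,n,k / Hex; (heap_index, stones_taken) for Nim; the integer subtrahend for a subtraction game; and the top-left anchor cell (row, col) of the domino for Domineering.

ply 1, O at (1,1,1,0) | h0:-1=+1→(0,1,1,0)*; h1:-1=+1→(1,0,1,0); h2:-1=+1→(1,1,0,0)
ply 2, X at (0,1,1,0) | h1:-1=-1→(0,0,1,0)*; h2:-1=-1→(0,1,0,0)
ply 3, O at (0,0,1,0) | h2:-1=+1→(0,0,0,0)*
ply 4: (0,0,0,0) is terminal -1 (X); from (1,1,1,0) depth 6

PV length from [(1,1,1,0)]: 3 plies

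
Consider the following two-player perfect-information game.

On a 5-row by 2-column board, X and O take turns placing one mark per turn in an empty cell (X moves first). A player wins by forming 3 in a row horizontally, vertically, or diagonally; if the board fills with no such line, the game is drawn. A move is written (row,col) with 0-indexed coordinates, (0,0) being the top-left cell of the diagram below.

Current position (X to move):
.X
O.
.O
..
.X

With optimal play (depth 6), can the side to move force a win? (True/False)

p1 X@[.X/O./.O/../.X]: (0,0)[XX/O./.O/../.X]+0* (1,1)[.X/OX/.O/../.X]-1 (2,0)[.X/O./XO/../.X]+0 (3,0)[.X/O./.O/X./.X]+0 (3,1)[.X/O./.O/.X/.X]-1 (4,0)[.X/O./.O/../XX]-1
p2 O@[XX/O./.O/../.X]: (1,1)[XX/OO/.O/../.X]+0* (2,0)[XX/O./OO/../.X]+0 (3,0)[XX/O./.O/O./.X]+0 (3,1)[XX/O./.O/.O/.X]+0 (4,0)[XX/O./.O/../OX]+0
p3 X@[XX/OO/.O/../.X]: (2,0)[XX/OO/XO/../.X]-1 (3,0)[XX/OO/.O/X./.X]-1 (3,1)[XX/OO/.O/.X/.X]+0* (4,0)[XX/OO/.O/../XX]-1
p4 O@[XX/OO/.O/.X/.X]: (2,0)[XX/OO/OO/.X/.X]+0* (3,0)[XX/OO/.O/OX/.X]+0 (4,0)[XX/OO/.O/.X/OX]+0
p5 X@[XX/OO/OO/.X/.X]: (3,0)[XX/OO/OO/XX/.X]+0* (4,0)[XX/OO/OO/.X/XX]-1
p6 O@[XX/OO/OO/XX/.X]: (4,0)[XX/OO/OO/XX/OX]+0*
p7 X@[XX/OO/OO/XX/OX] terminal +0; root [.X/O./.O/../.X] d6

X winning at [.X/O./.O/../.X]: False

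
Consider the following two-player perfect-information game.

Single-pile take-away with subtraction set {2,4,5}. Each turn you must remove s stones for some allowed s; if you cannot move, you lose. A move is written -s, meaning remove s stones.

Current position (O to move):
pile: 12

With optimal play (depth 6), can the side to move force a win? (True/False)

[12] O move#1: -2:-1/10, -4:+1/8*, -5:+1/7
[8] X move#2: -2:-1/6*, -4:-1/4, -5:-1/3
[6] O move#3: -2:-1/4, -4:-1/2, -5:+1/1*
[1] end (terminal -1, X#4); searched 12 to 6

O winning at [12]: True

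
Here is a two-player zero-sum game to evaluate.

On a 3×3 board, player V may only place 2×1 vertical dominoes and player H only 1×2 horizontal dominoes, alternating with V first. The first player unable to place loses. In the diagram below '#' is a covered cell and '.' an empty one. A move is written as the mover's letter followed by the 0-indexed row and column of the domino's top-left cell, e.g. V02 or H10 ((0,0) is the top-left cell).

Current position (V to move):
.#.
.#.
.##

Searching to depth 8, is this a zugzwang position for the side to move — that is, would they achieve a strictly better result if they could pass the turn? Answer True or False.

zugzwang(.#./.#./.##, V) = False

p1 V@[.#./.#./.##]: V00[##./##./.##]+1* V02[.##/.##/.##]+1 V10[.#./##./###]+1
p2 H@[##./##./.##] terminal -1; root [.#./.#./.##] d8
suppose V passes — search the same position with H to move:
pass> p1 H@[.#./.#./.##] terminal -1; root [.#./.#./.##] d8
for V: play +1, pass +1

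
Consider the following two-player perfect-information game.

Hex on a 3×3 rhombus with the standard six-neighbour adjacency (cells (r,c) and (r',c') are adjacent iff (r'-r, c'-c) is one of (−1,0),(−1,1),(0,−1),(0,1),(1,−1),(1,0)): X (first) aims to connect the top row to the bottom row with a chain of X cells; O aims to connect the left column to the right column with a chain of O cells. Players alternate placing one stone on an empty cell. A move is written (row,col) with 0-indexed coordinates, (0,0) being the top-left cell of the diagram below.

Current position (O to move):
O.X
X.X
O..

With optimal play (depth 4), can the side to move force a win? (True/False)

[O.X/X.X/O..] O move#1: (0,1):-1/OOX/X.X/O..*, (1,1):-1/O.X/XOX/O.., (2,1):-1/O.X/X.X/OO., (2,2):-1/O.X/X.X/O.O
[OOX/X.X/O..] X move#2: (1,1):+1/OOX/XXX/O..*, (2,1):+1/OOX/X.X/OX., (2,2):+1/OOX/X.X/O.X
[OOX/XXX/O..] O move#3: (2,1):-1/OOX/XXX/OO.*, (2,2):-1/OOX/XXX/O.O
[OOX/XXX/OO.] X move#4: (2,2):+1/OOX/XXX/OOX*
[OOX/XXX/OOX] end (terminal -1, O#5); searched O.X/X.X/O.. to 4

O winning at [O.X/X.X/O..]: False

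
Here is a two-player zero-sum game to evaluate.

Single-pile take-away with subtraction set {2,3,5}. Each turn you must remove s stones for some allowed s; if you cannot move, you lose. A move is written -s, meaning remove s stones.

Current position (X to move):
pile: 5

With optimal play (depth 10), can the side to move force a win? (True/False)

X winning at [5]: True

p1 X@[5]: -2[3]-1 -3[2]-1 -5[0]+1*
p2 O@[0] terminal -1; root [5] d10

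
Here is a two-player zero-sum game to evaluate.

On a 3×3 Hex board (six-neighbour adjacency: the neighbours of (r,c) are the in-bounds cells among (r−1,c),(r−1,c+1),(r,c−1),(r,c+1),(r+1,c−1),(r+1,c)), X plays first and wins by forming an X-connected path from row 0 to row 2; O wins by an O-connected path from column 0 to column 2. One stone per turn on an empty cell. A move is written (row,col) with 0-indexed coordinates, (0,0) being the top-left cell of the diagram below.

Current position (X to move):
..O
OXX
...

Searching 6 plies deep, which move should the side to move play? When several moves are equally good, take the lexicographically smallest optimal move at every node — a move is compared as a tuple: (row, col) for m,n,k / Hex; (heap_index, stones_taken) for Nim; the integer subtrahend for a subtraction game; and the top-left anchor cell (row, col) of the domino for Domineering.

[..O/OXX/...] X move#1: (0,0):-1/X.O/OXX/..., (0,1):+1/.XO/OXX/...*, (2,0):-1/..O/OXX/X.., (2,1):-1/..O/OXX/.X., (2,2):-1/..O/OXX/..X
[.XO/OXX/...] O move#2: (0,0):-1/OXO/OXX/...*, (2,0):-1/.XO/OXX/O.., (2,1):-1/.XO/OXX/.O., (2,2):-1/.XO/OXX/..O
[OXO/OXX/...] X move#3: (2,0):+1/OXO/OXX/X..*, (2,1):+1/OXO/OXX/.X., (2,2):+1/OXO/OXX/..X
[OXO/OXX/X..] end (terminal -1, O#4); searched ..O/OXX/... to 6

X's best at [..O/OXX/...]: (0,1)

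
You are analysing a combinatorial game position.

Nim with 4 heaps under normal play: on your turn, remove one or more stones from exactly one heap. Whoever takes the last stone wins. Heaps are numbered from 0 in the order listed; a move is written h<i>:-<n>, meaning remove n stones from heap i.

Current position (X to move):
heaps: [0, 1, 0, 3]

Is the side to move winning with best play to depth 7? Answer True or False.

X winning at [(0,1,0,3)]: True

ply 1, X at (0,1,0,3) | h1:-1=-1→(0,0,0,3); h3:-1=-1→(0,1,0,2); h3:-2=+1→(0,1,0,1)*; h3:-3=-1→(0,1,0,0)
ply 2, O at (0,1,0,1) | h1:-1=-1→(0,0,0,1)*; h3:-1=-1→(0,1,0,0)
ply 3, X at (0,0,0,1) | h3:-1=+1→(0,0,0,0)*
ply 4: (0,0,0,0) is terminal -1 (O); from (0,1,0,3) depth 7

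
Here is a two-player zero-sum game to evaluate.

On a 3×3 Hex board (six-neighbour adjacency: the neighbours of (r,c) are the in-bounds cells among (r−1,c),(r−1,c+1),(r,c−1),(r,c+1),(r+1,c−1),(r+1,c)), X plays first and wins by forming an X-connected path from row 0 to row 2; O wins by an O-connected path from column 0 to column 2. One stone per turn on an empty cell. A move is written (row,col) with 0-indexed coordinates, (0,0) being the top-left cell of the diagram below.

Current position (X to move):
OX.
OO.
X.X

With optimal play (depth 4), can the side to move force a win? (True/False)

X winning at [OX./OO./X.X]: False

[OX./OO./X.X] X move#1: (0,2):-1/OXX/OO./X.X*, (1,2):-1/OX./OOX/X.X, (2,1):-1/OX./OO./XXX
[OXX/OO./X.X] O move#2: (1,2):+1/OXX/OOO/X.X*, (2,1):-1/OXX/OO./XOX
[OXX/OOO/X.X] end (terminal -1, X#3); searched OX./OO./X.X to 4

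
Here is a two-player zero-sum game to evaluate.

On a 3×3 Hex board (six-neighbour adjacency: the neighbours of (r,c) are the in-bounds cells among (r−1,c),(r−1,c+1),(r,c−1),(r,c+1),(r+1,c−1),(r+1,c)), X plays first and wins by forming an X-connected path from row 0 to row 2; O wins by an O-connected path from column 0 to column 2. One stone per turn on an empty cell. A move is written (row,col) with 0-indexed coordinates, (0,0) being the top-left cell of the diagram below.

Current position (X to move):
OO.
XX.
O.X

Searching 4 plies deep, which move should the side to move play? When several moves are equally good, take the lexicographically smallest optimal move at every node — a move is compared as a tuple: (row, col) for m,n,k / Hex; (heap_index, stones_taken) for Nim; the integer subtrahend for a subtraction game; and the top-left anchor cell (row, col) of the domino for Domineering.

X's best at [OO./XX./O.X]: (0,2)

[OO./XX./O.X] X move#1: (0,2):+1/OOX/XX./O.X*, (1,2):-1/OO./XXX/O.X, (2,1):-1/OO./XX./OXX
[OOX/XX./O.X] O move#2: (1,2):-1/OOX/XXO/O.X*, (2,1):-1/OOX/XX./OOX
[OOX/XXO/O.X] X move#3: (2,1):+1/OOX/XXO/OXX*
[OOX/XXO/OXX] end (terminal -1, O#4); searched OO./XX./O.X to 4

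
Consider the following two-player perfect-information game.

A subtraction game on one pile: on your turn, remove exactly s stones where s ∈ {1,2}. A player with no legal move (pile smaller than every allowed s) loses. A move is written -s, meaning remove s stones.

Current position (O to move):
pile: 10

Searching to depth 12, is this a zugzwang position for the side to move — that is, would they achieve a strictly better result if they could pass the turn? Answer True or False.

zugzwang(10, O) = False

p1 O@[10]: -1[9]+1* -2[8]-1
p2 X@[9]: -1[8]-1* -2[7]-1
p3 O@[8]: -1[7]-1 -2[6]+1*
p4 X@[6]: -1[5]-1* -2[4]-1
p5 O@[5]: -1[4]-1 -2[3]+1*
p6 X@[3]: -1[2]-1* -2[1]-1
p7 O@[2]: -1[1]-1 -2[0]+1*
p8 X@[0] terminal -1; root [10] d12
if O skipped the turn, X would face:
~ p1 X@[10]: -1[9]+1* -2[8]-1
~ p2 O@[9]: -1[8]-1* -2[7]-1
~ p3 X@[8]: -1[7]-1 -2[6]+1*
~ p4 O@[6]: -1[5]-1* -2[4]-1
~ p5 X@[5]: -1[4]-1 -2[3]+1*
~ p6 O@[3]: -1[2]-1* -2[1]-1
~ p7 X@[2]: -1[1]-1 -2[0]+1*
~ p8 O@[0] terminal -1; root [10] d12
compare (O): move=+1 vs pass=-1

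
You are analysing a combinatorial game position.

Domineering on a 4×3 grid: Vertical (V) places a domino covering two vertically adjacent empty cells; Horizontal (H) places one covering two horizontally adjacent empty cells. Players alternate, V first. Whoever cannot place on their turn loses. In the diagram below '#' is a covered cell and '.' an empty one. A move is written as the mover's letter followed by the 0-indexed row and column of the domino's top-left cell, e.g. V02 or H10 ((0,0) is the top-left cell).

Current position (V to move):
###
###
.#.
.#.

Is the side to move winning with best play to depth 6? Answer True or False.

[###/###/.#./.#.] V move#1: V20:+1/###/###/##./##.*, V22:+1/###/###/.##/.##
[###/###/##./##.] end (terminal -1, H#2); searched ###/###/.#./.#. to 6

V winning at [###/###/.#./.#.]: True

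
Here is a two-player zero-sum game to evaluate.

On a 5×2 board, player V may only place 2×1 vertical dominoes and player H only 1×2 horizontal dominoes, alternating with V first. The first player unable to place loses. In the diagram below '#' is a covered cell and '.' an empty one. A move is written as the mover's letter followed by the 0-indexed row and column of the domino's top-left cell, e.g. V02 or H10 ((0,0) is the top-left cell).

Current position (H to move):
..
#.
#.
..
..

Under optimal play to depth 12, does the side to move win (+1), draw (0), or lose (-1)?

[../#./#./../..] H move#1: H00:-1/##/#./#./../.., H30:+1/../#./#./##/..*, H40:+1/../#./#./../##
[../#./#./##/..] V move#2: V01:-1/.#/##/#./##/..*, V11:-1/../##/##/##/..
[.#/##/#./##/..] H move#3: H40:+1/.#/##/#./##/##*
[.#/##/#./##/##] end (terminal -1, V#4); searched ../#./#./../.. to 12

value(../#./#./../.., H) = +1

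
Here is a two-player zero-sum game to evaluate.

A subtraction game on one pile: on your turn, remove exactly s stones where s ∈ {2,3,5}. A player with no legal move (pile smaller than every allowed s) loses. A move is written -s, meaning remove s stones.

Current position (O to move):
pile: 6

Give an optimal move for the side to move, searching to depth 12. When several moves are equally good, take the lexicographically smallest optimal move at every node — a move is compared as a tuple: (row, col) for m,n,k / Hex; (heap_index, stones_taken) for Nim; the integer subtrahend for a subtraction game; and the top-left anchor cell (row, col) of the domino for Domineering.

ply 1, O at 6 | -2=-1→4; -3=-1→3; -5=+1→1*
ply 2: 1 is terminal -1 (X); from 6 depth 12

O's best at [6]: -5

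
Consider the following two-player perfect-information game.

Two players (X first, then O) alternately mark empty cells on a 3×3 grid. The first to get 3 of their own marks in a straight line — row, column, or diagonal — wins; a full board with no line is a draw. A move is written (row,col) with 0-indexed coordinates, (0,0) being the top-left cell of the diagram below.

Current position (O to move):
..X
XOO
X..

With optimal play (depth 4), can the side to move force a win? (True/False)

O winning at [..X/XOO/X..]: False

p1 O@[..X/XOO/X..]: (0,0)[O.X/XOO/X..]+0* (0,1)[.OX/XOO/X..]-1 (2,1)[..X/XOO/XO.]-1 (2,2)[..X/XOO/X.O]-1
p2 X@[O.X/XOO/X..]: (0,1)[OXX/XOO/X..]-1 (2,1)[O.X/XOO/XX.]-1 (2,2)[O.X/XOO/X.X]+0*
p3 O@[O.X/XOO/X.X]: (0,1)[OOX/XOO/X.X]-1 (2,1)[O.X/XOO/XOX]+0*
p4 X@[O.X/XOO/XOX]: (0,1)[OXX/XOO/XOX]+0*
p5 O@[OXX/XOO/XOX] terminal +0; root [..X/XOO/X..] d4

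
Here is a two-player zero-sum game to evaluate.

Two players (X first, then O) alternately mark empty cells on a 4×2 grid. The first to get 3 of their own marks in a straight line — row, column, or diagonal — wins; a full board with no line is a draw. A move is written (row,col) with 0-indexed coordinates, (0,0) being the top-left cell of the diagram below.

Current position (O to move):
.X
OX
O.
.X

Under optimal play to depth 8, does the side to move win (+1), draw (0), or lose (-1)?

[.X/OX/O./.X] O move#1: (0,0):+1/OX/OX/O./.X*, (2,1):+1/.X/OX/OO/.X, (3,0):+1/.X/OX/O./OX
[OX/OX/O./.X] end (terminal -1, X#2); searched .X/OX/O./.X to 8

value(.X/OX/O./.X, O) = +1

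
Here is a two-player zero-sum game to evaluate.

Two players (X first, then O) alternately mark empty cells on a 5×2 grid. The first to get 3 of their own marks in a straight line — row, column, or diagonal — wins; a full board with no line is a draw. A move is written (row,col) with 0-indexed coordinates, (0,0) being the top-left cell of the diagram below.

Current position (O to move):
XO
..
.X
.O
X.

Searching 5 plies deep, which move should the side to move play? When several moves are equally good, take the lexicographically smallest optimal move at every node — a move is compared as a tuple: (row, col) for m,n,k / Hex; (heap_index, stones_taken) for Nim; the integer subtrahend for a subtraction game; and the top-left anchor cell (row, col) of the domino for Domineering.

[XO/../.X/.O/X.] O move#1: (1,0):+0/XO/O./.X/.O/X.*, (1,1):-1/XO/.O/.X/.O/X., (2,0):+0/XO/../OX/.O/X., (3,0):+0/XO/../.X/OO/X., (4,1):-1/XO/../.X/.O/XO
[XO/O./.X/.O/X.] X move#2: (1,1):+0/XO/OX/.X/.O/X.*, (2,0):+0/XO/O./XX/.O/X., (3,0):+0/XO/O./.X/XO/X., (4,1):+0/XO/O./.X/.O/XX
[XO/OX/.X/.O/X.] O move#3: (2,0):+0/XO/OX/OX/.O/X.*, (3,0):+0/XO/OX/.X/OO/X., (4,1):+0/XO/OX/.X/.O/XO
[XO/OX/OX/.O/X.] X move#4: (3,0):+0/XO/OX/OX/XO/X.*, (4,1):-1/XO/OX/OX/.O/XX
[XO/OX/OX/XO/X.] O move#5: (4,1):+0/XO/OX/OX/XO/XO*
[XO/OX/OX/XO/XO] end (terminal +0, X#6); searched XO/../.X/.O/X. to 5

O's best at [XO/../.X/.O/X.]: (1,0)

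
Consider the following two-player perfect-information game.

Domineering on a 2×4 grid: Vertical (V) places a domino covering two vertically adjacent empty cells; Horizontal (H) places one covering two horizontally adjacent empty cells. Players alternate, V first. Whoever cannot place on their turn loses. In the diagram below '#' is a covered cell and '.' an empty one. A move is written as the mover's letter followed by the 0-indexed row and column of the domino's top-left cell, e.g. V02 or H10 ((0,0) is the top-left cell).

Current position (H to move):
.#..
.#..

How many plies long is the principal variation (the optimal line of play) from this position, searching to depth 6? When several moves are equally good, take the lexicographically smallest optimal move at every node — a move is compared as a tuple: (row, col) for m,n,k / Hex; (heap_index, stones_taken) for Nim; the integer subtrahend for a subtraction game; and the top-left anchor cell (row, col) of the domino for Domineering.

ply 1, H at .#../.#.. | H02=+1→.###/.#..*; H12=+1→.#../.###
ply 2, V at .###/.#.. | V00=-1→####/##..*
ply 3, H at ####/##.. | H12=+1→####/####*
ply 4: ####/#### is terminal -1 (V); from .#../.#.. depth 6

PV length from [.#../.#..]: 3 plies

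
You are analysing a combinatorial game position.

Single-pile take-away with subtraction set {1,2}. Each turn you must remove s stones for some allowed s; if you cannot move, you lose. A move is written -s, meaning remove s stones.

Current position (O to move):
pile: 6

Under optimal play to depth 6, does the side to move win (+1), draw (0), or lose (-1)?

[6] O move#1: -1:-1/5*, -2:-1/4
[5] X move#2: -1:-1/4, -2:+1/3*
[3] O move#3: -1:-1/2*, -2:-1/1
[2] X move#4: -1:-1/1, -2:+1/0*
[0] end (terminal -1, O#5); searched 6 to 6

value(6, O) = -1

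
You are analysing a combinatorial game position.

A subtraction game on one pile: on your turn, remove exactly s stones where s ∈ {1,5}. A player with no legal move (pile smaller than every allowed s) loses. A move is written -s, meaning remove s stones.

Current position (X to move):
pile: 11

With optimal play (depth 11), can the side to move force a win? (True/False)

ply 1, X at 11 | -1=+1→10*; -5=+1→6
ply 2, O at 10 | -1=-1→9*; -5=-1→5
ply 3, X at 9 | -1=+1→8*; -5=+1→4
ply 4, O at 8 | -1=-1→7*; -5=-1→3
ply 5, X at 7 | -1=+1→6*; -5=+1→2
ply 6, O at 6 | -1=-1→5*; -5=-1→1
ply 7, X at 5 | -1=+1→4*; -5=+1→0
ply 8, O at 4 | -1=-1→3*
ply 9, X at 3 | -1=+1→2*
ply 10, O at 2 | -1=-1→1*
ply 11, X at 1 | -1=+1→0*
ply 12: 0 is terminal -1 (O); from 11 depth 11

X winning at [11]: True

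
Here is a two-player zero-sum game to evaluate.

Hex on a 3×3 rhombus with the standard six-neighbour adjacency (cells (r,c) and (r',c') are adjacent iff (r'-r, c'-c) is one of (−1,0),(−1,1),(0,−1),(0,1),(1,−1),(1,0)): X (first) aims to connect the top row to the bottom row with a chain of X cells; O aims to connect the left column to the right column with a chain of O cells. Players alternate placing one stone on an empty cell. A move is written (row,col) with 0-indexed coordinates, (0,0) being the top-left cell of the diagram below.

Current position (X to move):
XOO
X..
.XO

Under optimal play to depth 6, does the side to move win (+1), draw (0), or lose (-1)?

[XOO/X../.XO] X move#1: (1,1):+1/XOO/XX./.XO*, (1,2):+1/XOO/X.X/.XO, (2,0):+1/XOO/X../XXO
[XOO/XX./.XO] end (terminal -1, O#2); searched XOO/X../.XO to 6

value(XOO/X../.XO, X) = +1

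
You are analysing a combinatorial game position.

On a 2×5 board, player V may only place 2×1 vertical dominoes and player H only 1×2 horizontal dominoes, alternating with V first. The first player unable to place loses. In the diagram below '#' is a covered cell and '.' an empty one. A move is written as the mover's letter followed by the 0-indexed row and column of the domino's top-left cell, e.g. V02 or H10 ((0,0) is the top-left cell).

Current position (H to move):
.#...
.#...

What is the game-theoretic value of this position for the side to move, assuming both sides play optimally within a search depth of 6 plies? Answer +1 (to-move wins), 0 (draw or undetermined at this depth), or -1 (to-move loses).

ply 1, H at .#.../.#... | H02=-1→.###./.#...*; H03=-1→.#.##/.#...; H12=-1→.#.../.###.; H13=-1→.#.../.#.##
ply 2, V at .###./.#... | V00=-1→####./##...; V04=+1→.####/.#..#*
ply 3, H at .####/.#..# | H12=-1→.####/.####*
ply 4, V at .####/.#### | V00=+1→#####/#####*
ply 5: #####/##### is terminal -1 (H); from .#.../.#... depth 6

value(.#.../.#..., H) = -1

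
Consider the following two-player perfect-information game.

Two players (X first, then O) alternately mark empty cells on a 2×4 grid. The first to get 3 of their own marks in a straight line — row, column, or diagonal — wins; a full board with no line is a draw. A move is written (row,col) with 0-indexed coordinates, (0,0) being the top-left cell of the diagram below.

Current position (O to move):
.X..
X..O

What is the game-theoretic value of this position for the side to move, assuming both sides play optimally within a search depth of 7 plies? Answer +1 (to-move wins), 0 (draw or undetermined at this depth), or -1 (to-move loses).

value(.X../X..O, O) = 0

[.X../X..O] O move#1: (0,0):+0/OX../X..O*, (0,2):+0/.XO./X..O, (0,3):+0/.X.O/X..O, (1,1):+0/.X../XO.O, (1,2):+0/.X../X.OO
[OX../X..O] X move#2: (0,2):+0/OXX./X..O*, (0,3):+0/OX.X/X..O, (1,1):+0/OX../XX.O, (1,2):+0/OX../X.XO
[OXX./X..O] O move#3: (0,3):+0/OXXO/X..O*, (1,1):-1/OXX./XO.O, (1,2):-1/OXX./X.OO
[OXXO/X..O] X move#4: (1,1):+0/OXXO/XX.O*, (1,2):+0/OXXO/X.XO
[OXXO/XX.O] O move#5: (1,2):+0/OXXO/XXOO*
[OXXO/XXOO] end (terminal +0, X#6); searched .X../X..O to 7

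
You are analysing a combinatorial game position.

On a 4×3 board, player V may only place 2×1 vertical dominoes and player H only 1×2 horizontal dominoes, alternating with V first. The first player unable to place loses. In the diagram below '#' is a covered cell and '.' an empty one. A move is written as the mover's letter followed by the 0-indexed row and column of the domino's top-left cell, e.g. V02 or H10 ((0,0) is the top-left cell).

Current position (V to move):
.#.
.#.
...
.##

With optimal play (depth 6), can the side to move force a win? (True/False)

V winning at [.#./.#./.../.##]: True

[.#./.#./.../.##] V move#1: V00:+1/##./##./.../.##*, V02:+1/.##/.##/.../.##, V10:+1/.#./##./#../.##, V12:+1/.#./.##/..#/.##, V20:+1/.#./.#./#../###
[##./##./.../.##] H move#2: H20:-1/##./##./##./.##*, H21:-1/##./##./.##/.##
[##./##./##./.##] V move#3: V02:+1/###/###/##./.##*, V12:+1/##./###/###/.##
[###/###/##./.##] end (terminal -1, H#4); searched .#./.#./.../.## to 6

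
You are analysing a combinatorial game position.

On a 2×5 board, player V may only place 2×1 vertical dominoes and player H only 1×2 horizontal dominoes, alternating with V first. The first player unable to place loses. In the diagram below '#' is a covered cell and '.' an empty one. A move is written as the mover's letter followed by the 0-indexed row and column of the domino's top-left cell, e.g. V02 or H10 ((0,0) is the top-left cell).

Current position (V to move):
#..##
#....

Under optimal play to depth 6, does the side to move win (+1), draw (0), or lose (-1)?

[#..##/#....] V move#1: V01:-1/##.##/##..., V02:+1/#.###/#.#..*
[#.###/#.#..] H move#2: H13:-1/#.###/#.###*
[#.###/#.###] V move#3: V01:+1/#####/#####*
[#####/#####] end (terminal -1, H#4); searched #..##/#.... to 6

value(#..##/#...., V) = +1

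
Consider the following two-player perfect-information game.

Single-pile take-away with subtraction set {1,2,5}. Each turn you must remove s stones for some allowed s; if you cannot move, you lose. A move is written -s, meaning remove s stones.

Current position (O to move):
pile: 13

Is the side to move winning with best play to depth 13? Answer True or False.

O winning at [13]: True

ply 1, O at 13 | -1=+1→12*; -2=-1→11; -5=-1→8
ply 2, X at 12 | -1=-1→11*; -2=-1→10; -5=-1→7
ply 3, O at 11 | -1=-1→10; -2=+1→9*; -5=+1→6
ply 4, X at 9 | -1=-1→8*; -2=-1→7; -5=-1→4
ply 5, O at 8 | -1=-1→7; -2=+1→6*; -5=+1→3
ply 6, X at 6 | -1=-1→5*; -2=-1→4; -5=-1→1
ply 7, O at 5 | -1=-1→4; -2=+1→3*; -5=+1→0
ply 8, X at 3 | -1=-1→2*; -2=-1→1
ply 9, O at 2 | -1=-1→1; -2=+1→0*
ply 10: 0 is terminal -1 (X); from 13 depth 13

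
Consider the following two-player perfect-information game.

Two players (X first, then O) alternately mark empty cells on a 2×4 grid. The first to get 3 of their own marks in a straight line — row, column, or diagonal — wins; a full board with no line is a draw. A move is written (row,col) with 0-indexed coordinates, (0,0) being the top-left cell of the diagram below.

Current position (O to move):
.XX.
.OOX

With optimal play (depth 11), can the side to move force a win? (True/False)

O winning at [.XX./.OOX]: True

[.XX./.OOX] O move#1: (0,0):-1/OXX./.OOX, (0,3):-1/.XXO/.OOX, (1,0):+1/.XX./OOOX*
[.XX./OOOX] end (terminal -1, X#2); searched .XX./.OOX to 11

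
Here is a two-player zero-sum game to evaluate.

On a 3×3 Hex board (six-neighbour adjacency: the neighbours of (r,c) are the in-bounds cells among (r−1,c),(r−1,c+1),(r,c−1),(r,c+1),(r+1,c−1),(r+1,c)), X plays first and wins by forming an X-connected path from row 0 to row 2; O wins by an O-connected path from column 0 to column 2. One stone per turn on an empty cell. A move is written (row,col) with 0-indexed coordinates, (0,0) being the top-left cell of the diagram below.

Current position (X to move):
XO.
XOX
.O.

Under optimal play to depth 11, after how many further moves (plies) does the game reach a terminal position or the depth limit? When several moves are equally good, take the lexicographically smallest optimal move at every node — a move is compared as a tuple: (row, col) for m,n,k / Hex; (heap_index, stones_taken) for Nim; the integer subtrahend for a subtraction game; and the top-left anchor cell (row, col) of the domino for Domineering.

PV length from [XO./XOX/.O.]: 3 plies

ply 1, X at XO./XOX/.O. | (0,2)=+1→XOX/XOX/.O.*; (2,0)=+1→XO./XOX/XO.; (2,2)=+1→XO./XOX/.OX
ply 2, O at XOX/XOX/.O. | (2,0)=-1→XOX/XOX/OO.*; (2,2)=-1→XOX/XOX/.OO
ply 3, X at XOX/XOX/OO. | (2,2)=+1→XOX/XOX/OOX*
ply 4: XOX/XOX/OOX is terminal -1 (O); from XO./XOX/.O. depth 11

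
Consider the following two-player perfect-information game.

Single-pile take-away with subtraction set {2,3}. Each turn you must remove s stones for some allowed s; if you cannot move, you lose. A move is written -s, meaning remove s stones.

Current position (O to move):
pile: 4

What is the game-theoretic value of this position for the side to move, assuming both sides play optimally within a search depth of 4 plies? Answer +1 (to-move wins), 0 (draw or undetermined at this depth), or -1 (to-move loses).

p1 O@[4]: -2[2]-1 -3[1]+1*
p2 X@[1] terminal -1; root [4] d4

value(4, O) = +1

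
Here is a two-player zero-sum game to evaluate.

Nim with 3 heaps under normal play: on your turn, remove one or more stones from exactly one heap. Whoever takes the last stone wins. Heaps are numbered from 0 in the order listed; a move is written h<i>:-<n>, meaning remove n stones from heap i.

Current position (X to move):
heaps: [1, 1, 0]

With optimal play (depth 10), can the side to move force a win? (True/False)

[(1,1,0)] X move#1: h0:-1:-1/(0,1,0)*, h1:-1:-1/(1,0,0)
[(0,1,0)] O move#2: h1:-1:+1/(0,0,0)*
[(0,0,0)] end (terminal -1, X#3); searched (1,1,0) to 10

X winning at [(1,1,0)]: False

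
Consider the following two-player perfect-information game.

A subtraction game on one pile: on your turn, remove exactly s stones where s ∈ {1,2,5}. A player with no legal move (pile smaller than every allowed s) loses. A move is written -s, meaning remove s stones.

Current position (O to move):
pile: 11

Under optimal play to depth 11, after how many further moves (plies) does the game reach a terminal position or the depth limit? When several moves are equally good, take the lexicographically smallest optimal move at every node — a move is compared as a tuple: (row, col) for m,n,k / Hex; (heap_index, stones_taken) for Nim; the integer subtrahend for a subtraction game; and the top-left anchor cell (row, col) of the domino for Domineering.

PV length from [11]: 7 plies

[11] O move#1: -1:-1/10, -2:+1/9*, -5:+1/6
[9] X move#2: -1:-1/8*, -2:-1/7, -5:-1/4
[8] O move#3: -1:-1/7, -2:+1/6*, -5:+1/3
[6] X move#4: -1:-1/5*, -2:-1/4, -5:-1/1
[5] O move#5: -1:-1/4, -2:+1/3*, -5:+1/0
[3] X move#6: -1:-1/2*, -2:-1/1
[2] O move#7: -1:-1/1, -2:+1/0*
[0] end (terminal -1, X#8); searched 11 to 11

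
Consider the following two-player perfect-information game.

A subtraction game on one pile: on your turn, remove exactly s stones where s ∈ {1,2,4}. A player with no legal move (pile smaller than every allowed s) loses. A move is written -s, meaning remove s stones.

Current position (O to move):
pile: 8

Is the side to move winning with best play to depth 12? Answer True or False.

[8] O move#1: -1:-1/7, -2:+1/6*, -4:-1/4
[6] X move#2: -1:-1/5*, -2:-1/4, -4:-1/2
[5] O move#3: -1:-1/4, -2:+1/3*, -4:-1/1
[3] X move#4: -1:-1/2*, -2:-1/1
[2] O move#5: -1:-1/1, -2:+1/0*
[0] end (terminal -1, X#6); searched 8 to 12

O winning at [8]: True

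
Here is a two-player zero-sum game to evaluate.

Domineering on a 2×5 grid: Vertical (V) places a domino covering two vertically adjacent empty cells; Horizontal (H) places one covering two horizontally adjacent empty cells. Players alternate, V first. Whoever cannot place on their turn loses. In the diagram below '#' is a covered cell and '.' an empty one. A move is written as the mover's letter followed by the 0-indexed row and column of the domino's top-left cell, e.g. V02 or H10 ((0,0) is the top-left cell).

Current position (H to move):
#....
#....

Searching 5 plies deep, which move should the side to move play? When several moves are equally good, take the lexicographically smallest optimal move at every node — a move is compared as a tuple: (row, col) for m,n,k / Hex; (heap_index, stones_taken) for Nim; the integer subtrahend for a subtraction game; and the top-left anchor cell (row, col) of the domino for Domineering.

H's best at [#..../#....]: H02

ply 1, H at #..../#.... | H01=-1→###../#....; H02=+1→#.##./#....*; H03=-1→#..##/#....; H11=-1→#..../###..; H12=+1→#..../#.##.; H13=-1→#..../#..##
ply 2, V at #.##./#.... | V01=-1→####./##...*; V04=-1→#.###/#...#
ply 3, H at ####./##... | H12=-1→####./####.; H13=+1→####./##.##*
ply 4: ####./##.## is terminal -1 (V); from #..../#.... depth 5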